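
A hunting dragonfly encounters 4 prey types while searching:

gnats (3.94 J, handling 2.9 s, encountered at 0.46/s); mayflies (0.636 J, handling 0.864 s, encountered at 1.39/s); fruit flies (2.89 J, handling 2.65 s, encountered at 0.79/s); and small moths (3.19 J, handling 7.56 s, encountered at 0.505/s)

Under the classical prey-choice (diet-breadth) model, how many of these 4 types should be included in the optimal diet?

2

Rank by E/h (J/s): gnats 1.36, fruit flies 1.09, mayflies 0.736, small moths 0.422. Include each in turn until the next type's E/h falls below the running intake rate.
Rate on top 1: 0.7765. fruit flies: 1.09 > 0.7765 → include.
Rate on top 2: 0.925. mayflies: 0.736 < 0.925 → exclude; stop.
Optimal diet: gnats, fruit flies — 2 of 4 types.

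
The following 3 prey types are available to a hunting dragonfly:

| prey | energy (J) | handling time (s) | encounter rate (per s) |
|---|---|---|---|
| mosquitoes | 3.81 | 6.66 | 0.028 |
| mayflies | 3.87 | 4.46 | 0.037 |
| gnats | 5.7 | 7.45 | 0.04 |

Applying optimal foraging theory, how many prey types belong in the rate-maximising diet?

3

Rank by E/h (J/s): mayflies 0.868, gnats 0.765, mosquitoes 0.572. Include each in turn until the next type's E/h falls below the running intake rate.
Rate on top 1: 0.1229. gnats: 0.765 > 0.1229 → include.
Rate on top 2: 0.2537. mosquitoes: 0.572 > 0.2537 → include.
Optimal diet: mayflies, gnats, mosquitoes — 3 of 3 types.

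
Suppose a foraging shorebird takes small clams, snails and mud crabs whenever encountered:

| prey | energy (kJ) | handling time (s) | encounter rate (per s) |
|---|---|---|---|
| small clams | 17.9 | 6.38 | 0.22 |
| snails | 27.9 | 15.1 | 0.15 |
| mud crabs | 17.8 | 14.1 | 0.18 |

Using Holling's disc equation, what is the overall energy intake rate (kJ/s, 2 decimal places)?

1.57 kJ/s

R = (0.22×17.9 + 0.15×27.9 + 0.18×17.8) / (1 + 0.22×6.38 + 0.15×15.1 + 0.18×14.1) = 11.33/7.207 = 1.572 kJ/s.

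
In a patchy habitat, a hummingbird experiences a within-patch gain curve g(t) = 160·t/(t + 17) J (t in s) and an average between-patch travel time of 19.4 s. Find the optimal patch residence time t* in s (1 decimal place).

18.2 s

Optimal t* satisfies g'(t*) = g(t*)/(T + t*).
g'(t) = 160·17/(t + 17)². Setting 160·17/(t+17)² = 160t/[(t+17)(19.4+t)] gives 17(19.4+t) = t(t+17), so t² = 17×19.4 = 329.8.
t* = √329.8 = 18.16 s.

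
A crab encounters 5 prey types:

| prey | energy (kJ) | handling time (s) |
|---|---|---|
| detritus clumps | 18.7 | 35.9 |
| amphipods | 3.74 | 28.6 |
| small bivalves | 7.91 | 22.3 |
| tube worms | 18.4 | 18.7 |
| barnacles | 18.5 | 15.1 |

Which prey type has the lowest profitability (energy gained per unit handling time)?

In descending order of E/h:
barnacles: 18.5/15.1 = 1.23 kJ/s
tube worms: 18.4/18.7 = 0.984 kJ/s
detritus clumps: 18.7/35.9 = 0.521 kJ/s
small bivalves: 7.91/22.3 = 0.355 kJ/s
amphipods: 3.74/28.6 = 0.131 kJ/s

amphipods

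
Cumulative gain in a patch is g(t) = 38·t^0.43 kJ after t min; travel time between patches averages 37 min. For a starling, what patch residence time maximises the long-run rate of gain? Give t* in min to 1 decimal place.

27.9 min

Maximise g(t)/(T+t): set derivative to zero → g'(t)(T+t) = g(t).
g'(t) = 0.43·38·t^-0.57. Setting 0.43·38·t^-0.57 = 38·t^0.43/(37+t) gives 0.43(37+t) = t, so 0.57·t = 0.43×37.
t* = 0.43×37/0.57 = 27.91 min.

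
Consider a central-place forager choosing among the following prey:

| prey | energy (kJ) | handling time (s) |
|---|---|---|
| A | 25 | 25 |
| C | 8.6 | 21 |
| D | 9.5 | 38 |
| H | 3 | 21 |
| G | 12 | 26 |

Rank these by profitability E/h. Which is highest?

A

Profitability E/h (kJ/s): A = 25/25 = 1, C = 8.6/21 = 0.41, D = 9.5/38 = 0.25, H = 3/21 = 0.143, G = 12/26 = 0.462.
Ranked: A > G > C > D > H.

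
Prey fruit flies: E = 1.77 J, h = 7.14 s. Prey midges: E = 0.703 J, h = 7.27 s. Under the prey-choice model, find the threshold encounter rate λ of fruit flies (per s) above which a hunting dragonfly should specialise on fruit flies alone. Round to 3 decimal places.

0.090 per s

At the threshold, the rate on fruit flies alone equals the profitability of midges: λ·1.77/(1 + λ·7.14) = 0.703/7.27 = 0.0967.
Rearranging, λ(1.77 − 0.0967×7.14) = 0.0967, so λ = 0.0967/1.08 = 0.08957 per s.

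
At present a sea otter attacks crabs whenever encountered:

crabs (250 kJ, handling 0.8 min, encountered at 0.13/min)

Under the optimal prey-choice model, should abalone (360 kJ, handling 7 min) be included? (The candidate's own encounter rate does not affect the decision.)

Yes

Current rate: (0.13×250)/(1 + 0.13×0.8) = 29.44 kJ/min.
Profitability of abalone: 360/7 = 51.43 kJ/min.
51.43 > 29.44, so adding abalone raises the average — include it.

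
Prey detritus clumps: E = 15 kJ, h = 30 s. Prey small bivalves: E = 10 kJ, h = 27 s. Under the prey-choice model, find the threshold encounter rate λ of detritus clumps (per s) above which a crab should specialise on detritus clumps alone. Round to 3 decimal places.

0.095 per s

Drop small bivalves once their profitability E₂/h₂ falls below the rate achievable on detritus clumps alone: E₂/h₂ = λE₁/(1 + λh₁).
Solve for λ: λE₁h₂ = E₂(1 + λh₁) → λ(E₁h₂ − E₂h₁) = E₂ → λ = E₂/(E₁h₂ − E₂h₁).
λ = 10/(15×27 − 10×30) = 10/105 = 0.09524 per s.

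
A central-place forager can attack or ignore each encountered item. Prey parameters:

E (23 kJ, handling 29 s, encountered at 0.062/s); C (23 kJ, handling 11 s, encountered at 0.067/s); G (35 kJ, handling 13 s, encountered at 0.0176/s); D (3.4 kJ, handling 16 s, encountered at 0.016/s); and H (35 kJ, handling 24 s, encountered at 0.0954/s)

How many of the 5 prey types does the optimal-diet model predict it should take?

E/h in descending order: G 2.69, C 2.09, H 1.46, E 0.793, D 0.212 kJ/s. The optimal diet is the largest prefix of this list for which every included type satisfies E_i/h_i > R on the types above it.
Rate on top 1: 0.5013. C: 2.09 > 0.5013 → include.
Rate on top 2: 1.097. H: 1.46 > 1.097 → include.
Rate on top 3: 1.292. E: 0.793 < 1.292 → exclude; stop.
Optimal diet: G, C, H — 3 of 5 types.

3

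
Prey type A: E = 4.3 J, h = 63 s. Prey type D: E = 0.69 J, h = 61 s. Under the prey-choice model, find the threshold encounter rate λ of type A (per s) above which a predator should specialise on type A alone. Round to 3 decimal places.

Drop type D once their profitability E₂/h₂ falls below the rate achievable on type A alone: E₂/h₂ = λE₁/(1 + λh₁).
Solve for λ: λE₁h₂ = E₂(1 + λh₁) → λ(E₁h₂ − E₂h₁) = E₂ → λ = E₂/(E₁h₂ − E₂h₁).
λ = 0.69/(4.3×61 − 0.69×63) = 0.69/218.8 = 0.003153 per s.

0.003 per s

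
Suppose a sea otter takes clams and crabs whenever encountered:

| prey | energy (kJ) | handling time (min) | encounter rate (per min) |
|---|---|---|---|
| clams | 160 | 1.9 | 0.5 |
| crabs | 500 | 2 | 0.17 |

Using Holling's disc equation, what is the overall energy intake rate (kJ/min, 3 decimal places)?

R = (0.5×160 + 0.17×500) / (1 + 0.5×1.9 + 0.17×2) = 165/2.29 = 72.05 kJ/min.

72.052 kJ/min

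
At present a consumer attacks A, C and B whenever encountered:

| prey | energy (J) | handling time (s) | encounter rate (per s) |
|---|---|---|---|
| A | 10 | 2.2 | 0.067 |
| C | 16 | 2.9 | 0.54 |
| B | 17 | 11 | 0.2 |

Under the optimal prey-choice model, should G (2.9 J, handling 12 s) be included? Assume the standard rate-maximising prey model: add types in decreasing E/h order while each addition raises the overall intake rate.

No

On A, C and B alone, R = ΣλE/(1+Σλh) = 12.71/4.913 = 2.587 J/s.
G: E/h = 2.9/12 = 0.2417 J/s.
Since 0.2417 < R, time spent handling G is better spent searching.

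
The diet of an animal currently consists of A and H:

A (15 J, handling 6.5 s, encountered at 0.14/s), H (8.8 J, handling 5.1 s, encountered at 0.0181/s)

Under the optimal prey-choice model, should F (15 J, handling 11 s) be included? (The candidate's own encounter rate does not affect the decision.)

Yes

Intake rate on the current diet: R = (0.14×15 + 0.0181×8.8) / (1 + 0.14×6.5 + 0.0181×5.1) = 2.259/2.002 = 1.128 J/s.
Profitability of F: 15/11 = 1.364 J/s.
1.364 > 1.128, so adding F raises the average — include it.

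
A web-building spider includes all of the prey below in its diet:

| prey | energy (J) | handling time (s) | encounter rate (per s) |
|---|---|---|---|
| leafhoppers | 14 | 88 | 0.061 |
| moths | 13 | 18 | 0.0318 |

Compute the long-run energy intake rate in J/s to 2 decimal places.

Energy encountered per unit search time: 0.061×14 + 0.0318×13 = 1.267 J/s.
Handling time per unit search time: 0.061×88 + 0.0318×18 = 5.94.
Rate = 1.267/(1 + 5.94) = 0.1826 J/s.

0.18 J/s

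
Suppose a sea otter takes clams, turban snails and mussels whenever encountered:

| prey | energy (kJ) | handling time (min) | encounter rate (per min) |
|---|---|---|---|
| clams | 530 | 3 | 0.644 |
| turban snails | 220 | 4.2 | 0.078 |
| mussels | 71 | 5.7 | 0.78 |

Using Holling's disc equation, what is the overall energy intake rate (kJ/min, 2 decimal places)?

53.71 kJ/min

Energy encountered per unit search time: 0.644×530 + 0.078×220 + 0.78×71 = 413.9 kJ/min.
Handling time per unit search time: 0.644×3 + 0.078×4.2 + 0.78×5.7 = 6.706.
Rate = 413.9/(1 + 6.706) = 53.71 kJ/min.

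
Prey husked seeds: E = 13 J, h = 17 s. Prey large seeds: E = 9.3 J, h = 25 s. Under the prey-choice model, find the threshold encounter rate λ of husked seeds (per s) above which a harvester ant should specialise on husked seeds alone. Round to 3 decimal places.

At the threshold, the rate on husked seeds alone equals the profitability of large seeds: λ·13/(1 + λ·17) = 9.3/25 = 0.372.
Rearranging, λ(13 − 0.372×17) = 0.372, so λ = 0.372/6.676 = 0.05572 per s.

0.056 per s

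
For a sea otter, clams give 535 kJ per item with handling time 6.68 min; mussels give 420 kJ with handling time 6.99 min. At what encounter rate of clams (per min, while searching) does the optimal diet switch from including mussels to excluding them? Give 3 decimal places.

At the threshold, the rate on clams alone equals the profitability of mussels: λ·535/(1 + λ·6.68) = 420/6.99 = 60.09.
Rearranging, λ(535 − 60.09×6.68) = 60.09, so λ = 60.09/133.6 = 0.4497 per min.

0.450 per min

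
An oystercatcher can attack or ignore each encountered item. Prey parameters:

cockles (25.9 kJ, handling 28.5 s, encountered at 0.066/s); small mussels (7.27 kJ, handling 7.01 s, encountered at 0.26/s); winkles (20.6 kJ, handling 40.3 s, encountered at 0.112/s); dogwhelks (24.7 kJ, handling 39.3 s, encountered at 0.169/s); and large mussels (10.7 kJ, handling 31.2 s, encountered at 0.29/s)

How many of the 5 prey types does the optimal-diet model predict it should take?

2

E/h in descending order: small mussels 1.04, cockles 0.909, dogwhelks 0.628, winkles 0.511, large mussels 0.343 kJ/s. The optimal diet is the largest prefix of this list for which every included type satisfies E_i/h_i > R on the types above it.
Rate on top 1: 0.6697. cockles: 0.909 > 0.6697 → include.
Rate on top 2: 0.7653. dogwhelks: 0.628 < 0.7653 → exclude; stop.
Optimal diet: small mussels, cockles — 2 of 5 types.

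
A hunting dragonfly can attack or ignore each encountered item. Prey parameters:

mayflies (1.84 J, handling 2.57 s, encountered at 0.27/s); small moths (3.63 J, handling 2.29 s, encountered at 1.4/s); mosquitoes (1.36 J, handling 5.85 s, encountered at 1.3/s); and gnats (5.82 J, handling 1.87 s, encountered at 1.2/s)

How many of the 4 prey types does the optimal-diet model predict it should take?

Rank by E/h (J/s): gnats 3.11, small moths 1.59, mayflies 0.716, mosquitoes 0.232. Include each in turn until the next type's E/h falls below the running intake rate.
Rate on top 1: 2.153. small moths: 1.59 < 2.153 → exclude; stop.
Optimal diet: gnats — 1 of 4 types.

1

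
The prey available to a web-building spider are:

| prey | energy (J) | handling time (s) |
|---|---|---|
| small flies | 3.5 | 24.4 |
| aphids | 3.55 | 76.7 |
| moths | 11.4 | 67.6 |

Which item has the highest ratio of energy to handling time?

Profitability E/h (J/s): small flies = 3.5/24.4 = 0.143, aphids = 3.55/76.7 = 0.0463, moths = 11.4/67.6 = 0.169.
Ranked: moths > small flies > aphids.

moths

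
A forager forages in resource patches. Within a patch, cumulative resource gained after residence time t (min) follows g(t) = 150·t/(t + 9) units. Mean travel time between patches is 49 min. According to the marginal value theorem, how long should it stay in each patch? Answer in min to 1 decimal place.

Optimal t* satisfies g'(t*) = g(t*)/(T + t*).
g'(t) = 150·9/(t + 9)². Setting 150·9/(t+9)² = 150t/[(t+9)(49+t)] gives 9(49+t) = t(t+9), so t² = 9×49 = 441.
t* = √441 = 21 min.

21.0 min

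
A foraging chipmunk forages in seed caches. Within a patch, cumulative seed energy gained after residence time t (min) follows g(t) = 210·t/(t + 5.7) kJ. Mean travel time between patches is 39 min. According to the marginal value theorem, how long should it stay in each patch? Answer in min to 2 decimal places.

14.91 min

Maximise g(t)/(T+t): set derivative to zero → g'(t)(T+t) = g(t).
g'(t) = 210·5.7/(t + 5.7)². Setting 210·5.7/(t+5.7)² = 210t/[(t+5.7)(39+t)] gives 5.7(39+t) = t(t+5.7), so t² = 5.7×39 = 222.3.
t* = √222.3 = 14.91 min.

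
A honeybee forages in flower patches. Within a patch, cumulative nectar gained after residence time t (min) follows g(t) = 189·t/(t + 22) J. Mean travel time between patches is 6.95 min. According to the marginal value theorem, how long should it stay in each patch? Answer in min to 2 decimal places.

Maximise g(t)/(T+t): set derivative to zero → g'(t)(T+t) = g(t).
g'(t) = 189·22/(t + 22)². Setting 189·22/(t+22)² = 189t/[(t+22)(6.95+t)] gives 22(6.95+t) = t(t+22), so t² = 22×6.95 = 152.9.
t* = √152.9 = 12.37 min.

12.37 min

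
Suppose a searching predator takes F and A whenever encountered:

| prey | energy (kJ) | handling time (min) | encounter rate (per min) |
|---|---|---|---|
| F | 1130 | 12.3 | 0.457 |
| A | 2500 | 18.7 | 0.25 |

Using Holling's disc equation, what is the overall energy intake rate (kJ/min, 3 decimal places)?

101.045 kJ/min

Energy encountered per unit search time: 0.457×1130 + 0.25×2500 = 1141 kJ/min.
Handling time per unit search time: 0.457×12.3 + 0.25×18.7 = 10.3.
Rate = 1141/(1 + 10.3) = 101 kJ/min.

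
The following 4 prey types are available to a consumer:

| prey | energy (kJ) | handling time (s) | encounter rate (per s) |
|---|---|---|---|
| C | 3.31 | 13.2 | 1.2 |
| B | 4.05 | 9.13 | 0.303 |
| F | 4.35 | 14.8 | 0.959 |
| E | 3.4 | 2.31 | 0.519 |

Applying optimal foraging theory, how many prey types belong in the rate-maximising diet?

Rank by E/h (kJ/s): E 1.47, B 0.444, F 0.294, C 0.251. Include each in turn until the next type's E/h falls below the running intake rate.
Rate on top 1: 0.8025. B: 0.444 < 0.8025 → exclude; stop.
Optimal diet: E — 1 of 4 types.

1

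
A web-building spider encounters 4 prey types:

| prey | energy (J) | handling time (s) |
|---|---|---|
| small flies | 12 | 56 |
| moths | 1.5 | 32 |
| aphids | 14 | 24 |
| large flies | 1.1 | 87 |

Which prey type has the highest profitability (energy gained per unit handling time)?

In descending order of E/h:
aphids: 14/24 = 0.583 J/s
small flies: 12/56 = 0.214 J/s
moths: 1.5/32 = 0.0469 J/s
large flies: 1.1/87 = 0.0126 J/s

aphids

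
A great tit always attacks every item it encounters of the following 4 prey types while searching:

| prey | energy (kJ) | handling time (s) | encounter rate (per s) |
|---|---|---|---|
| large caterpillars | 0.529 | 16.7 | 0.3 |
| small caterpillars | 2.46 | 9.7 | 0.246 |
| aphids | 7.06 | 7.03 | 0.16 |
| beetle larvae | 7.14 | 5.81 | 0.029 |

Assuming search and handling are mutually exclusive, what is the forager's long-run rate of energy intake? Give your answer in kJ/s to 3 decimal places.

0.217 kJ/s

R = Σλ_iE_i / (1 + Σλ_ih_i)
Numerator: 0.3×0.529 + 0.246×2.46 + 0.16×7.06 + 0.029×7.14 = 2.101
Denominator: 1 + 0.3×16.7 + 0.246×9.7 + 0.16×7.03 + 0.029×5.81 = 9.689
R = 2.101/9.689 = 0.2168 kJ/s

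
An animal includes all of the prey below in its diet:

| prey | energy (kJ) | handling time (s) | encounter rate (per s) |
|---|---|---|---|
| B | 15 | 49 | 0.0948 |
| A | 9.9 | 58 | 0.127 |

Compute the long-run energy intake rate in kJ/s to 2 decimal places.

R = Σλ_iE_i / (1 + Σλ_ih_i)
Numerator: 0.0948×15 + 0.127×9.9 = 2.679
Denominator: 1 + 0.0948×49 + 0.127×58 = 13.01
R = 2.679/13.01 = 0.2059 kJ/s

0.21 kJ/s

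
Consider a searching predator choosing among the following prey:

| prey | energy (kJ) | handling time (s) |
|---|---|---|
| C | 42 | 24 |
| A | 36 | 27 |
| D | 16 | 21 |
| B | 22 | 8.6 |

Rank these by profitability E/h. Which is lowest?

D

In descending order of E/h:
B: 22/8.6 = 2.56 kJ/s
C: 42/24 = 1.75 kJ/s
A: 36/27 = 1.33 kJ/s
D: 16/21 = 0.762 kJ/s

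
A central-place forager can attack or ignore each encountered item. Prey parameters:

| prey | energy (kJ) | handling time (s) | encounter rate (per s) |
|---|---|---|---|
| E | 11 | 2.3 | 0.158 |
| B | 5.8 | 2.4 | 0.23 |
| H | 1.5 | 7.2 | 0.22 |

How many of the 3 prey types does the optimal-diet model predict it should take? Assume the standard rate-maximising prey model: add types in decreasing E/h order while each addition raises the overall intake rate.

Profitabilities (E/h, kJ/s): E 4.78, B 2.42, H 0.208. Add prey in this order while the next type's profitability exceeds the intake rate on those already taken.
Rate on top 1: 1.275. B: 2.42 > 1.275 → include.
Rate on top 2: 1.604. H: 0.208 < 1.604 → exclude; stop.
Optimal diet: E, B — 2 of 3 types.

2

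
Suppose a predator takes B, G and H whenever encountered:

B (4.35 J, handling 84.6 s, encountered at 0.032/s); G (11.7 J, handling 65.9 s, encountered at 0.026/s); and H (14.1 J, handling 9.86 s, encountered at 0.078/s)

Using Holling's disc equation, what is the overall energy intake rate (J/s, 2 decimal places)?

0.25 J/s

R = Σλ_iE_i / (1 + Σλ_ih_i)
Numerator: 0.032×4.35 + 0.026×11.7 + 0.078×14.1 = 1.543
Denominator: 1 + 0.032×84.6 + 0.026×65.9 + 0.078×9.86 = 6.19
R = 1.543/6.19 = 0.2493 J/s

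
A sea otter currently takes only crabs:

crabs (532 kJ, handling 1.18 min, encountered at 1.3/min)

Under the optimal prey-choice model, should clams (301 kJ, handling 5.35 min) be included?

Current rate: (1.3×532)/(1 + 1.3×1.18) = 272.9 kJ/min.
clams: E/h = 301/5.35 = 56.26 kJ/min.
Since 56.26 < R, time spent handling clams is better spent searching.

No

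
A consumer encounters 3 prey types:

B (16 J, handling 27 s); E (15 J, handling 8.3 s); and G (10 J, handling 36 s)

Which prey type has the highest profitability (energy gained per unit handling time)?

Profitability E/h (J/s): B = 16/27 = 0.593, E = 15/8.3 = 1.81, G = 10/36 = 0.278.
Ranked: E > B > G.

E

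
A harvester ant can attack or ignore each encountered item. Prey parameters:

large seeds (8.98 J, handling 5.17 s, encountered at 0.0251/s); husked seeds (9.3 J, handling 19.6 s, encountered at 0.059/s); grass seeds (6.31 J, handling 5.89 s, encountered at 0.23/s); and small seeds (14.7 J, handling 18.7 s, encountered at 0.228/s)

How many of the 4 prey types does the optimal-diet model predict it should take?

E/h in descending order: large seeds 1.74, grass seeds 1.07, small seeds 0.786, husked seeds 0.474 J/s. The optimal diet is the largest prefix of this list for which every included type satisfies E_i/h_i > R on the types above it.
Rate on top 1: 0.1995. grass seeds: 1.07 > 0.1995 → include.
Rate on top 2: 0.6749. small seeds: 0.786 > 0.6749 → include.
Rate on top 3: 0.7451. husked seeds: 0.474 < 0.7451 → exclude; stop.
Optimal diet: large seeds, grass seeds, small seeds — 3 of 4 types.

3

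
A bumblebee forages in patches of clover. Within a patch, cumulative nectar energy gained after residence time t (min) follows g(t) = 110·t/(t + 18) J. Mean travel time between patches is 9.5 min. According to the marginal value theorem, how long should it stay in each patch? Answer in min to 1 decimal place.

13.1 min

Optimal t* satisfies g'(t*) = g(t*)/(T + t*).
g'(t) = 110·18/(t + 18)². Setting 110·18/(t+18)² = 110t/[(t+18)(9.5+t)] gives 18(9.5+t) = t(t+18), so t² = 18×9.5 = 171.
t* = √171 = 13.08 min.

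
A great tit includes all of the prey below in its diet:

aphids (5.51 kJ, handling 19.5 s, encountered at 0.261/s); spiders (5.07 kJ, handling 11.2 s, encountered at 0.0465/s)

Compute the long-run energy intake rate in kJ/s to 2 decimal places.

Energy encountered per unit search time: 0.261×5.51 + 0.0465×5.07 = 1.674 kJ/s.
Handling time per unit search time: 0.261×19.5 + 0.0465×11.2 = 5.61.
Rate = 1.674/(1 + 5.61) = 0.2532 kJ/s.

0.25 kJ/s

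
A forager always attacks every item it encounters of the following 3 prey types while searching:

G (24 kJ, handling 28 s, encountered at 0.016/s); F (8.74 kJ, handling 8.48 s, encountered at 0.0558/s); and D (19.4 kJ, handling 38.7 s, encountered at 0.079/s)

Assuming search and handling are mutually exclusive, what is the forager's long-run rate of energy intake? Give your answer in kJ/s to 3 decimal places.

Energy encountered per unit search time: 0.016×24 + 0.0558×8.74 + 0.079×19.4 = 2.404 kJ/s.
Handling time per unit search time: 0.016×28 + 0.0558×8.48 + 0.079×38.7 = 3.978.
Rate = 2.404/(1 + 3.978) = 0.4829 kJ/s.

0.483 kJ/s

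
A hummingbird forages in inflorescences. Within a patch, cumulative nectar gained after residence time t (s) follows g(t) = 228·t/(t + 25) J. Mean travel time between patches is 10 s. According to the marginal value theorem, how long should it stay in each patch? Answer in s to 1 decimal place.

Maximise g(t)/(T+t): set derivative to zero → g'(t)(T+t) = g(t).
g'(t) = 228·25/(t + 25)². Setting 228·25/(t+25)² = 228t/[(t+25)(10+t)] gives 25(10+t) = t(t+25), so t² = 25×10 = 250.
t* = √250 = 15.81 s.

15.8 s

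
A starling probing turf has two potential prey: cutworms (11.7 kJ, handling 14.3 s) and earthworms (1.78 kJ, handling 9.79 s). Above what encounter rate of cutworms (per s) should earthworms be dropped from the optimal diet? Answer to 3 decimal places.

At the threshold, the rate on cutworms alone equals the profitability of earthworms: λ·11.7/(1 + λ·14.3) = 1.78/9.79 = 0.1818.
Rearranging, λ(11.7 − 0.1818×14.3) = 0.1818, so λ = 0.1818/9.1 = 0.01998 per s.

0.020 per s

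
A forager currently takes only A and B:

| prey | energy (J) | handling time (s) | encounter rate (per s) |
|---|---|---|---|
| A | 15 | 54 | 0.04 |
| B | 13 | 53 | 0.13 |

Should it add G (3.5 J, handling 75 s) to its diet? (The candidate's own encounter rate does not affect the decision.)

No

Current rate: (0.04×15 + 0.13×13)/(1 + 0.04×54 + 0.13×53) = 0.2279 J/s.
G: E/h = 3.5/75 = 0.04667 J/s.
0.04667 < 0.2279, so adding G would lower the average — exclude it.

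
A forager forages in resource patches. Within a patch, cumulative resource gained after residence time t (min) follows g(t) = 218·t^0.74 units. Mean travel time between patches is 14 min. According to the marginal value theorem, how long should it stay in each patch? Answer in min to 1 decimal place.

Optimal t* satisfies g'(t*) = g(t*)/(T + t*).
g'(t) = 0.74·218·t^-0.26. Setting 0.74·218·t^-0.26 = 218·t^0.74/(14+t) gives 0.74(14+t) = t, so 0.26·t = 0.74×14.
t* = 0.74×14/0.26 = 39.85 min.

39.8 min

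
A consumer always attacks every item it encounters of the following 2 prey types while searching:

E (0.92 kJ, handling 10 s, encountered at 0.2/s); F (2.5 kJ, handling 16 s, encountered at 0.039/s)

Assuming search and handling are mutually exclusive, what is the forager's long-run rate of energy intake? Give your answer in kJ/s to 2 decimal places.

Energy encountered per unit search time: 0.2×0.92 + 0.039×2.5 = 0.2815 kJ/s.
Handling time per unit search time: 0.2×10 + 0.039×16 = 2.624.
Rate = 0.2815/(1 + 2.624) = 0.07768 kJ/s.

0.08 kJ/s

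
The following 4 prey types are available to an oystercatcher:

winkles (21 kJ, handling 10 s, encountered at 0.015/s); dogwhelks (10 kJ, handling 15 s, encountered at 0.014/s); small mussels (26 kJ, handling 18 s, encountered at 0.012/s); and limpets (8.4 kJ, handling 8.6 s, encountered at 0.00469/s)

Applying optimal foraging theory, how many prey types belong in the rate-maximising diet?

4

Profitabilities (E/h, kJ/s): winkles 2.1, small mussels 1.44, limpets 0.977, dogwhelks 0.667. Add prey in this order while the next type's profitability exceeds the intake rate on those already taken.
Rate on top 1: 0.2739. small mussels: 1.44 > 0.2739 → include.
Rate on top 2: 0.459. limpets: 0.977 > 0.459 → include.
Rate on top 3: 0.4739. dogwhelks: 0.667 > 0.4739 → include.
Optimal diet: winkles, small mussels, limpets, dogwhelks — 4 of 4 types.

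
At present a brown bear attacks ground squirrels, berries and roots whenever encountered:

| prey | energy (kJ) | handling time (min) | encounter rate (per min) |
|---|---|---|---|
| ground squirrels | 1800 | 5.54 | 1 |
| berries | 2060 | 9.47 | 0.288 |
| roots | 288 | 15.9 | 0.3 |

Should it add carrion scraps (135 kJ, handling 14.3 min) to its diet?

Intake rate on the current diet: R = (1×1800 + 0.288×2060 + 0.3×288) / (1 + 1×5.54 + 0.288×9.47 + 0.3×15.9) = 2480/14.04 = 176.6 kJ/min.
carrion scraps: E/h = 135/14.3 = 9.441 kJ/min.
9.441 < 176.6, so adding carrion scraps would lower the average — exclude it.

No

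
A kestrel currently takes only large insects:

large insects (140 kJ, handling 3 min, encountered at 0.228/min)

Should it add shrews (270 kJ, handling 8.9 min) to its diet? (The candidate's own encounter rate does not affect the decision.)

Current rate: (0.228×140)/(1 + 0.228×3) = 18.95 kJ/min.
shrews: E/h = 270/8.9 = 30.34 kJ/min.
Since 30.34 > R, including shrews increases the long-run rate.

Yes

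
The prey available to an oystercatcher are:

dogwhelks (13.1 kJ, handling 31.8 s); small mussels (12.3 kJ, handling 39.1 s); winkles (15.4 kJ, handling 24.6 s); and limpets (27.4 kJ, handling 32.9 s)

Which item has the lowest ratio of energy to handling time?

small mussels

Profitability E/h (kJ/s): dogwhelks = 13.1/31.8 = 0.412, small mussels = 12.3/39.1 = 0.315, winkles = 15.4/24.6 = 0.626, limpets = 27.4/32.9 = 0.833.
Ranked: limpets > winkles > dogwhelks > small mussels.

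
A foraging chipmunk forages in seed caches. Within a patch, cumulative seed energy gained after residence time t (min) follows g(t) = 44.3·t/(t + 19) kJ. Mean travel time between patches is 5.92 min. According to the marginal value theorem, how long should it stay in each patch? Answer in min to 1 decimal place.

10.6 min

By the marginal value theorem, leave when the instantaneous gain rate g'(t) equals the habitat-wide average g(t)/(T + t).
g'(t) = 44.3·19/(t + 19)². Setting 44.3·19/(t+19)² = 44.3t/[(t+19)(5.92+t)] gives 19(5.92+t) = t(t+19), so t² = 19×5.92 = 112.5.
t* = √112.5 = 10.61 min.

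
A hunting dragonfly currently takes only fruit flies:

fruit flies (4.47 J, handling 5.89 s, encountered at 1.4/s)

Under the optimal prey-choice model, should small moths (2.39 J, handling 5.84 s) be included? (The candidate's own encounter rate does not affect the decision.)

No

Intake rate on the current diet: R = (1.4×4.47) / (1 + 1.4×5.89) = 6.258/9.246 = 0.6768 J/s.
Profitability of small moths: 2.39/5.84 = 0.4092 J/s.
0.4092 < 0.6768, so adding small moths would lower the average — exclude it.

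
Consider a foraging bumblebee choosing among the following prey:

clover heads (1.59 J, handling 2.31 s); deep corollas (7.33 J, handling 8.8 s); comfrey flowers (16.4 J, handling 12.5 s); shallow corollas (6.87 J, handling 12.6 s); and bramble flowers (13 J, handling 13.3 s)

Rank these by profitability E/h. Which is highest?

comfrey flowers

Profitability E/h (J/s): clover heads = 1.59/2.31 = 0.688, deep corollas = 7.33/8.8 = 0.833, comfrey flowers = 16.4/12.5 = 1.31, shallow corollas = 6.87/12.6 = 0.545, bramble flowers = 13/13.3 = 0.977.
Ranked: comfrey flowers > bramble flowers > deep corollas > clover heads > shallow corollas.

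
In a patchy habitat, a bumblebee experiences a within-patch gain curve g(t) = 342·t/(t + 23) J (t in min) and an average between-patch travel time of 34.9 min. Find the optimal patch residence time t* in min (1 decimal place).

Optimal t* satisfies g'(t*) = g(t*)/(T + t*).
g'(t) = 342·23/(t + 23)². Setting 342·23/(t+23)² = 342t/[(t+23)(34.9+t)] gives 23(34.9+t) = t(t+23), so t² = 23×34.9 = 802.7.
t* = √802.7 = 28.33 min.

28.3 min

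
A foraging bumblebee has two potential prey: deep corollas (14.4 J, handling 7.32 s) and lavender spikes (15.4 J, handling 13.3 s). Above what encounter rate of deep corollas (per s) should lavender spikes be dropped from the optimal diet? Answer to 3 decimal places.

0.195 per s

Drop lavender spikes once their profitability E₂/h₂ falls below the rate achievable on deep corollas alone: E₂/h₂ = λE₁/(1 + λh₁).
Solve for λ: λE₁h₂ = E₂(1 + λh₁) → λ(E₁h₂ − E₂h₁) = E₂ → λ = E₂/(E₁h₂ − E₂h₁).
λ = 15.4/(14.4×13.3 − 15.4×7.32) = 15.4/78.79 = 0.1955 per s.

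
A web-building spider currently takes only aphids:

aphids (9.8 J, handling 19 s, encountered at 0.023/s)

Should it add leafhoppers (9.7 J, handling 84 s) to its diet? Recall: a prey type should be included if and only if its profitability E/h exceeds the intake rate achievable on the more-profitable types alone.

Current rate: (0.023×9.8)/(1 + 0.023×19) = 0.1569 J/s.
leafhoppers: E/h = 9.7/84 = 0.1155 J/s.
0.1155 < 0.1569, so adding leafhoppers would lower the average — exclude it.

No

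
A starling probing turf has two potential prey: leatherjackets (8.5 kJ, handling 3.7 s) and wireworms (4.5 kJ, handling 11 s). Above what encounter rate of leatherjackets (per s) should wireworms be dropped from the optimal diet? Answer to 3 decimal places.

At the threshold, the rate on leatherjackets alone equals the profitability of wireworms: λ·8.5/(1 + λ·3.7) = 4.5/11 = 0.4091.
Rearranging, λ(8.5 − 0.4091×3.7) = 0.4091, so λ = 0.4091/6.986 = 0.05856 per s.

0.059 per s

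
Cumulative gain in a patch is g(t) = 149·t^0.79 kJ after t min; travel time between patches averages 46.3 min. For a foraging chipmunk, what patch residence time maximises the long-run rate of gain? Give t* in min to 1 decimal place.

Maximise g(t)/(T+t): set derivative to zero → g'(t)(T+t) = g(t).
g'(t) = 0.79·149·t^-0.21. Setting 0.79·149·t^-0.21 = 149·t^0.79/(46.3+t) gives 0.79(46.3+t) = t, so 0.21·t = 0.79×46.3.
t* = 0.79×46.3/0.21 = 174.2 min.

174.2 min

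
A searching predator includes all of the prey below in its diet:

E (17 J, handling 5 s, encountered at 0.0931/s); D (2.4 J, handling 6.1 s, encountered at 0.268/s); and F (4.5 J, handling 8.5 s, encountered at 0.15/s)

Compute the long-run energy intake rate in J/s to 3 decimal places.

0.663 J/s

Energy encountered per unit search time: 0.0931×17 + 0.268×2.4 + 0.15×4.5 = 2.901 J/s.
Handling time per unit search time: 0.0931×5 + 0.268×6.1 + 0.15×8.5 = 3.375.
Rate = 2.901/(1 + 3.375) = 0.663 J/s.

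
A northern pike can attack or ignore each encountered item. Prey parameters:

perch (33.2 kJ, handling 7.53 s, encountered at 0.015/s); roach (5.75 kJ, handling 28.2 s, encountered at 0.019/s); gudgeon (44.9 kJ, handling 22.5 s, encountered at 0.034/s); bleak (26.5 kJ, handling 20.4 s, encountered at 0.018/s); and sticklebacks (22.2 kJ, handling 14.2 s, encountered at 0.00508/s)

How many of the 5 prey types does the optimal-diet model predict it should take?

Profitabilities (E/h, kJ/s): perch 4.41, gudgeon 2, sticklebacks 1.56, bleak 1.3, roach 0.204. Add prey in this order while the next type's profitability exceeds the intake rate on those already taken.
Rate on top 1: 0.4475. gudgeon: 2 > 0.4475 → include.
Rate on top 2: 1.078. sticklebacks: 1.56 > 1.078 → include.
Rate on top 3: 1.096. bleak: 1.3 > 1.096 → include.
Rate on top 4: 1.128. roach: 0.204 < 1.128 → exclude; stop.
Optimal diet: perch, gudgeon, sticklebacks, bleak — 4 of 5 types.

4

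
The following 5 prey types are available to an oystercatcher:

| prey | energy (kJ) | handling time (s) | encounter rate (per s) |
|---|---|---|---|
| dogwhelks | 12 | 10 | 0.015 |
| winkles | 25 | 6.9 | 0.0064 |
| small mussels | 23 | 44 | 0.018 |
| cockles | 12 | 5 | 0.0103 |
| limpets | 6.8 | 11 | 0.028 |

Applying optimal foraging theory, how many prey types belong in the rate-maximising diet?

5

Rank by E/h (kJ/s): winkles 3.62, cockles 2.4, dogwhelks 1.2, limpets 0.618, small mussels 0.523. Include each in turn until the next type's E/h falls below the running intake rate.
Rate on top 1: 0.1532. cockles: 2.4 > 0.1532 → include.
Rate on top 2: 0.2588. dogwhelks: 1.2 > 0.2588 → include.
Rate on top 3: 0.3722. limpets: 0.618 > 0.3722 → include.
Rate on top 4: 0.4209. small mussels: 0.523 > 0.4209 → include.
Optimal diet: winkles, cockles, dogwhelks, limpets, small mussels — 5 of 5 types.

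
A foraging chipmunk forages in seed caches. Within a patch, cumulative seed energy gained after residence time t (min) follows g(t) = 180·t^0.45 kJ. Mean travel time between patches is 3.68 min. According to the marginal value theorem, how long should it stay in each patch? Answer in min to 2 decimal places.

3.01 min

By the marginal value theorem, leave when the instantaneous gain rate g'(t) equals the habitat-wide average g(t)/(T + t).
g'(t) = 0.45·180·t^-0.55. Setting 0.45·180·t^-0.55 = 180·t^0.45/(3.68+t) gives 0.45(3.68+t) = t, so 0.55·t = 0.45×3.68.
t* = 0.45×3.68/0.55 = 3.011 min.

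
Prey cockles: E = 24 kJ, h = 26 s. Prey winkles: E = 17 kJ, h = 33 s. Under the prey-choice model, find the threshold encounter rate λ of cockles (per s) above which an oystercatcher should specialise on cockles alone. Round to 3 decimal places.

0.049 per s

The zero-one rule: include winkles iff E₂/h₂ > λE₁/(1+λh₁). Equality gives the switch point.
λE₁h₂ = E₂ + λE₂h₁ ⇒ λ = E₂/(E₁h₂ − E₂h₁) = 17/(792 − 442) = 0.04857 per s.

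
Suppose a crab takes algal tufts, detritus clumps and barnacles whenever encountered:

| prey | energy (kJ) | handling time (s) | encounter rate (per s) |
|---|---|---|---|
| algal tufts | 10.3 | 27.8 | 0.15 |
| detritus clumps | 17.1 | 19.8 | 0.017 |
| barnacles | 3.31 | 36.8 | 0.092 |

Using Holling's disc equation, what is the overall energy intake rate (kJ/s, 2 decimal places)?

R = Σλ_iE_i / (1 + Σλ_ih_i)
Numerator: 0.15×10.3 + 0.017×17.1 + 0.092×3.31 = 2.14
Denominator: 1 + 0.15×27.8 + 0.017×19.8 + 0.092×36.8 = 8.892
R = 2.14/8.892 = 0.2407 kJ/s

0.24 kJ/s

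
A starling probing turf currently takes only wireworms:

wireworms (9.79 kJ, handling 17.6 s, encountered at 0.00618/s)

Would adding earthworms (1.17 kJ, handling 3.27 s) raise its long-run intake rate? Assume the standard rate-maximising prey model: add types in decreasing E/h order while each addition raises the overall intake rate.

Yes

On wireworms alone, R = ΣλE/(1+Σλh) = 0.0605/1.109 = 0.05457 kJ/s.
earthworms: E/h = 1.17/3.27 = 0.3578 kJ/s.
0.3578 > 0.05457, so adding earthworms raises the average — include it.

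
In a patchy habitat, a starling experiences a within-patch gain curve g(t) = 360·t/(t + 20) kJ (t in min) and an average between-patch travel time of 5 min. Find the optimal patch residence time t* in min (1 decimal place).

By the marginal value theorem, leave when the instantaneous gain rate g'(t) equals the habitat-wide average g(t)/(T + t).
g'(t) = 360·20/(t + 20)². Setting 360·20/(t+20)² = 360t/[(t+20)(5+t)] gives 20(5+t) = t(t+20), so t² = 20×5 = 100.
t* = √100 = 10 min.

10.0 min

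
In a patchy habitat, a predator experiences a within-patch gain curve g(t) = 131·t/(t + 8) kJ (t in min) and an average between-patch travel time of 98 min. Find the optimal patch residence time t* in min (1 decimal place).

28.0 min

Optimal t* satisfies g'(t*) = g(t*)/(T + t*).
g'(t) = 131·8/(t + 8)². Setting 131·8/(t+8)² = 131t/[(t+8)(98+t)] gives 8(98+t) = t(t+8), so t² = 8×98 = 784.
t* = √784 = 28 min.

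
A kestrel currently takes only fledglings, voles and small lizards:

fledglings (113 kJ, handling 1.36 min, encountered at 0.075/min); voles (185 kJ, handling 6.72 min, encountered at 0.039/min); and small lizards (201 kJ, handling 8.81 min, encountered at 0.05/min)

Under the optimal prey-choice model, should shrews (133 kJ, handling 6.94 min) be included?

On fledglings, voles and small lizards alone, R = ΣλE/(1+Σλh) = 25.74/1.805 = 14.26 kJ/min.
Profitability of shrews: 133/6.94 = 19.16 kJ/min.
Since 19.16 > R, including shrews increases the long-run rate.

Yes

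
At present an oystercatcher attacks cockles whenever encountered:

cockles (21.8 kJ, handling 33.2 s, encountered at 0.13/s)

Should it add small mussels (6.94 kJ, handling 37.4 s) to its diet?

On cockles alone, R = ΣλE/(1+Σλh) = 2.834/5.316 = 0.5331 kJ/s.
small mussels: E/h = 6.94/37.4 = 0.1856 kJ/s.
Since 0.1856 < R, time spent handling small mussels is better spent searching.

No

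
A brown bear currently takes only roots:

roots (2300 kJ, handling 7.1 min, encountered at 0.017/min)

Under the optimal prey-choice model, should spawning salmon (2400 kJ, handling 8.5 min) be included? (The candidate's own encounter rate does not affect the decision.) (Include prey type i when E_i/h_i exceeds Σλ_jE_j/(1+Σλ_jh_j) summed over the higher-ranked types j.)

On roots alone, R = ΣλE/(1+Σλh) = 39.1/1.121 = 34.89 kJ/min.
spawning salmon: E/h = 2400/8.5 = 282.4 kJ/min.
282.4 > 34.89, so adding spawning salmon raises the average — include it.

Yes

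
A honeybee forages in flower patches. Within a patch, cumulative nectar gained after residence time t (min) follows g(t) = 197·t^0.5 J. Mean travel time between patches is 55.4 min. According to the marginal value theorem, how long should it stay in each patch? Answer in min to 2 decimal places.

55.40 min

Maximise g(t)/(T+t): set derivative to zero → g'(t)(T+t) = g(t).
g'(t) = 0.5·197·t^-0.5. Setting 0.5·197·t^-0.5 = 197·t^0.5/(55.4+t) gives 0.5(55.4+t) = t, so 0.50·t = 0.5×55.4.
t* = 0.5×55.4/0.50 = 55.4 min.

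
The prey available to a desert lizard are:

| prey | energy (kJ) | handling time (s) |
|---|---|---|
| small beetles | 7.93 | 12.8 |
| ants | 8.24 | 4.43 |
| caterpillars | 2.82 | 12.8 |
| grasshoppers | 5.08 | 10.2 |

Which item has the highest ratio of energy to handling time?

ants

In descending order of E/h:
ants: 8.24/4.43 = 1.86 kJ/s
small beetles: 7.93/12.8 = 0.62 kJ/s
grasshoppers: 5.08/10.2 = 0.498 kJ/s
caterpillars: 2.82/12.8 = 0.22 kJ/s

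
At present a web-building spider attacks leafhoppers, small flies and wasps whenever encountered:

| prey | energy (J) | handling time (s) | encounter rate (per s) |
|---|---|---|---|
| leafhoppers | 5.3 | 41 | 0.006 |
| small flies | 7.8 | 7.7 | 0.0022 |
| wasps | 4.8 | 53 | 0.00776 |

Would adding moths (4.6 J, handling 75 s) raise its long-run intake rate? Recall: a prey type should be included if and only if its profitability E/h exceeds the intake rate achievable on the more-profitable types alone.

Yes

Current rate: (0.006×5.3 + 0.0022×7.8 + 0.00776×4.8)/(1 + 0.006×41 + 0.0022×7.7 + 0.00776×53) = 0.05149 J/s.
moths: E/h = 4.6/75 = 0.06133 J/s.
Since 0.06133 > R, including moths increases the long-run rate.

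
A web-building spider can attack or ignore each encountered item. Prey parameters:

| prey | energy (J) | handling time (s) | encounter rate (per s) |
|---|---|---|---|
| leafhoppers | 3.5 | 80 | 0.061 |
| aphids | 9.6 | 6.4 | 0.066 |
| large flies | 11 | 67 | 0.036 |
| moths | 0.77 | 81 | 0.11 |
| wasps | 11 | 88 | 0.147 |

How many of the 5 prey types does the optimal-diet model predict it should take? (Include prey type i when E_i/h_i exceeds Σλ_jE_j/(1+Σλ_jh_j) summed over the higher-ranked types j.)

Profitabilities (E/h, J/s): aphids 1.5, large flies 0.164, wasps 0.125, leafhoppers 0.0437, moths 0.00951. Add prey in this order while the next type's profitability exceeds the intake rate on those already taken.
Rate on top 1: 0.4454. large flies: 0.164 < 0.4454 → exclude; stop.
Optimal diet: aphids — 1 of 5 types.

1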